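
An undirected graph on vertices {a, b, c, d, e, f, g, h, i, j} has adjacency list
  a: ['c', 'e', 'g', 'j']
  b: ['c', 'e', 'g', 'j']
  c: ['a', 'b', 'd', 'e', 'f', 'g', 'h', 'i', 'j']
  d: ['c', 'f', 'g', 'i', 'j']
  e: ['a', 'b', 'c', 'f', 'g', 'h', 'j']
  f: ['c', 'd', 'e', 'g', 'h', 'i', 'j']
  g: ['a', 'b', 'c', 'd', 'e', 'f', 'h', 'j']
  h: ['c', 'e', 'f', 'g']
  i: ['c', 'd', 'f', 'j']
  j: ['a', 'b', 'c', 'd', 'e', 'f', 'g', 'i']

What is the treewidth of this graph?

A width-4 tree decomposition is:
Bags: B1 = {a, c, e, g, j}  B2 = {c, e, f, g, j}  B3 = {b, c, e, g, j}  B4 = {c, d, f, g, j}  B5 = {c, e, f, g, h}  B6 = {c, d, f, i, j}
Tree: B1–B2, B2–B3, B2–B4, B2–B5, B4–B6
The largest bag has 5 vertices, giving width 4; this decomposition certifies tw(G) ≤ 4. On the other hand G contains the 5-clique {c, d, f, g, j}. A clique must lie in a single bag of any decomposition, so no decomposition can have width below 4. The upper and lower bounds meet at 4, so that is the treewidth.

4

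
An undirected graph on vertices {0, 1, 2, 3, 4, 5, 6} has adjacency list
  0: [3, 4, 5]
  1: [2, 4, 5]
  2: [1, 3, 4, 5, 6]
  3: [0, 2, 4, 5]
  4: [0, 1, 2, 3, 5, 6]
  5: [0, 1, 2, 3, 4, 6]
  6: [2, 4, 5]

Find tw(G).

3

A width-3 tree decomposition is:
Bags: B1 = {2, 3, 4, 5}  B2 = {1, 2, 4, 5}  B3 = {0, 3, 4, 5}  B4 = {2, 4, 5, 6}
Tree: B1–B2, B1–B3, B2–B4
The largest bag has 4 vertices, giving width 3; this decomposition certifies tw(G) ≤ 3. For the lower bound, the 4 vertices {0, 3, 4, 5} are pairwise adjacent, and any tree decomposition puts a clique entirely inside one bag — forcing width ≥ 3. Combining the bounds, tw(G) = 3.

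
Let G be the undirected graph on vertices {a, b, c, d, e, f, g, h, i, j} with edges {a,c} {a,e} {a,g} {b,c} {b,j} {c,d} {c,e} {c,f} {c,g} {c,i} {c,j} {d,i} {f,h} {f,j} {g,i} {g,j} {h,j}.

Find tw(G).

A width-2 tree decomposition is:
Bags: B1 = {c, g, j}  B2 = {a, c, g}  B3 = {c, f, j}  B4 = {a, c, e}  B5 = {c, g, i}  B6 = {b, c, j}  B7 = {c, d, i}  B8 = {f, h, j}
Tree: B1–B2, B1–B3, B2–B4, B2–B5, B1–B6, B5–B7, B3–B8
Each bag holds 3 vertices, so the decomposition has width 2, which upper-bounds the treewidth. For the lower bound, the 3 vertices {f, h, j} are pairwise adjacent, and any tree decomposition puts a clique entirely inside one bag — forcing width ≥ 2. The upper and lower bounds meet at 2, so that is the treewidth.

2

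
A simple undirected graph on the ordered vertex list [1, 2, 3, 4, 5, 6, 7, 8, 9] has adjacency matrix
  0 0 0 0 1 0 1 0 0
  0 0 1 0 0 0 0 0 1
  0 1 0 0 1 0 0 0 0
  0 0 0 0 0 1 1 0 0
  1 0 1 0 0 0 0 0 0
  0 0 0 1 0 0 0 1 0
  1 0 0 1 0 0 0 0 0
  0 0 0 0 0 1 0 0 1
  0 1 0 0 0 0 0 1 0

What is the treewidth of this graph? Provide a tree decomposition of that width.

Treewidth 2.
One optimal decomposition is:
Bags: B1 = {4, 6, 8}  B2 = {4, 8, 9}  B3 = {2, 4, 9}  B4 = {2, 3, 4}  B5 = {3, 4, 5}  B6 = {1, 4, 5}  B7 = {1, 4, 7}
Tree: B1–B2, B2–B3, B3–B4, B4–B5, B5–B6, B6–B7

Each bag holds 3 vertices, so the decomposition has width 2, which upper-bounds the treewidth. The edges 4–6–8–9–2–3–5–1–7–4 form a cycle, so G is not a tree and its treewidth is at least 2. Therefore the treewidth is 2.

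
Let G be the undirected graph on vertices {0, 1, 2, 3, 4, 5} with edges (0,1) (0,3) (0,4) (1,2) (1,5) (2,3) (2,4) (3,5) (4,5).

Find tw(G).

A width-3 tree decomposition is:
Bags: B1 = {0, 1, 2, 5}  B2 = {0, 2, 3, 5}  B3 = {0, 2, 4, 5}
Tree: B1–B2, B2–B3
Every bag has size at most 4, so the width is 4 − 1 = 3 and tw(G) ≤ 3. For the lower bound: the 4 vertex sets {0,1}, {2,3}, {5}, {4} are disjoint, each induces a connected subgraph, and every pair is joined by at least one edge of G. Contracting each set to a single vertex therefore yields K_{4} as a minor, and since treewidth is minor-monotone, tw(G) ≥ tw(K_{4}) = 3. The upper and lower bounds meet at 3, so that is the treewidth.

3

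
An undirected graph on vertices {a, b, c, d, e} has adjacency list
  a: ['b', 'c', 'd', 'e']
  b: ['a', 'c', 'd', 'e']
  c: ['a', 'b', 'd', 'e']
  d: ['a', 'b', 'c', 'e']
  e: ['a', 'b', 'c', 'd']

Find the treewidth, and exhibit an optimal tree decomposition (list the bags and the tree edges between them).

Treewidth 4.
Bags: B1 = {a, b, c, d, e}
Tree: (single bag)

A single bag containing all 5 vertices is trivially a valid decomposition of width 4. For the lower bound, the 5 vertices {a, b, c, d, e} are pairwise adjacent, and any tree decomposition puts a clique entirely inside one bag — forcing width ≥ 4. The upper and lower bounds meet at 4, so that is the treewidth.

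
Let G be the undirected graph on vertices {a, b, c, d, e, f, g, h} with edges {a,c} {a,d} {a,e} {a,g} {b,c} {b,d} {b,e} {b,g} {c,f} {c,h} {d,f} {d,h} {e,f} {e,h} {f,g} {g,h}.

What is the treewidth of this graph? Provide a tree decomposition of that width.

Treewidth 4.
One such decomposition:
Bags: B1 = {a, b, f, g, h}  B2 = {a, b, c, f, h}  B3 = {a, b, e, f, h}  B4 = {a, b, d, f, h}
Tree: B1–B2, B2–B3, B3–B4

The largest bag has 5 vertices, giving width 4; this decomposition certifies tw(G) ≤ 4. For the lower bound: the 5 vertex sets {b,g}, {c,h}, {e,f}, {a}, {d} are disjoint, each induces a connected subgraph, and every pair is joined by at least one edge of G. Contracting each set to a single vertex therefore yields K_{5} as a minor, and since treewidth is minor-monotone, tw(G) ≥ tw(K_{5}) = 4. Combining the bounds, tw(G) = 4.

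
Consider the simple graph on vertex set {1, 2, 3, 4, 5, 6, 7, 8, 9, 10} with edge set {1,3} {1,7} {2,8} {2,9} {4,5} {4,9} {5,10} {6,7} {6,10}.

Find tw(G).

A width-1 tree decomposition is:
Bags: B1 = {1, 3}  B2 = {1, 7}  B3 = {6, 7}  B4 = {6, 10}  B5 = {5, 10}  B6 = {4, 5}  B7 = {4, 9}  B8 = {2, 9}  B9 = {2, 8}
Tree: B1–B2, B2–B3, B3–B4, B4–B5, B5–B6, B6–B7, B7–B8, B8–B9
The largest bag has 2 vertices, giving width 1; this decomposition certifies tw(G) ≤ 1. G has an edge, so its treewidth is at least 1. The upper and lower bounds meet at 1, so that is the treewidth.

1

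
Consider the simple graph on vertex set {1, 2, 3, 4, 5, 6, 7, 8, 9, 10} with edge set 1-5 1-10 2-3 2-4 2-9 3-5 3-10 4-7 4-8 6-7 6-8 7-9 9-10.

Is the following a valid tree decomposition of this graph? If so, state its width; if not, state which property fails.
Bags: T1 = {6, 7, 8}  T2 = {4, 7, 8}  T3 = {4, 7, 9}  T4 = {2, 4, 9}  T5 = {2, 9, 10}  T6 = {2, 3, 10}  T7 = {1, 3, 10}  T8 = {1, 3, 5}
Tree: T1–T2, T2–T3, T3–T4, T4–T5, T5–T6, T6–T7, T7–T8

Yes; width 2.

Vertex coverage: the bags together contain {1, 2, 3, 4, 5, 6, 7, 8, 9, 10}, the full vertex set. Edge coverage: each edge of G has both endpoints in at least one bag. Running intersection: for every vertex, the bags containing it form a connected subtree. All three properties hold, so this is a valid tree decomposition of width max|bag| − 1 = 2, and hence tw(G) ≤ 2.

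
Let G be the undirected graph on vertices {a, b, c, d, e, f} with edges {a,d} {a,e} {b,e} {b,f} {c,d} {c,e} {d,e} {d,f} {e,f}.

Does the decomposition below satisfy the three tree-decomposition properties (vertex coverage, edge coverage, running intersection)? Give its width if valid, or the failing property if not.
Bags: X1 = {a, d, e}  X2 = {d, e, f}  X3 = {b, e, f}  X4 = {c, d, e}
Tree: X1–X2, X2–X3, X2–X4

Yes; width 2.

Every vertex of G appears in some bag (union = {a, b, c, d, e, f}); every edge is covered by a bag; and for each vertex v the set of bags containing v is connected in the bag tree. The decomposition is therefore valid. The largest bag has 3 vertices, so the width is 2.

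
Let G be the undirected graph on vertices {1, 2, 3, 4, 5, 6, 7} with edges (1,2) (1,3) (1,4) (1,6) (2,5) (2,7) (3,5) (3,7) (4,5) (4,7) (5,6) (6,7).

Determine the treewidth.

A width-3 tree decomposition is:
Bags: B1 = {1, 4, 5, 7}  B2 = {1, 5, 6, 7}  B3 = {1, 3, 5, 7}  B4 = {1, 2, 5, 7}
Tree: B1–B2, B2–B3, B3–B4
The largest bag has 4 vertices, giving width 3; this decomposition certifies tw(G) ≤ 3. For the lower bound: the 4 vertex sets {4,5}, {6,7}, {1}, {3} are disjoint, each induces a connected subgraph, and every pair is joined by at least one edge of G. Contracting each set to a single vertex therefore yields K_{4} as a minor, and since treewidth is minor-monotone, tw(G) ≥ tw(K_{4}) = 3. Combining the bounds, tw(G) = 3.

3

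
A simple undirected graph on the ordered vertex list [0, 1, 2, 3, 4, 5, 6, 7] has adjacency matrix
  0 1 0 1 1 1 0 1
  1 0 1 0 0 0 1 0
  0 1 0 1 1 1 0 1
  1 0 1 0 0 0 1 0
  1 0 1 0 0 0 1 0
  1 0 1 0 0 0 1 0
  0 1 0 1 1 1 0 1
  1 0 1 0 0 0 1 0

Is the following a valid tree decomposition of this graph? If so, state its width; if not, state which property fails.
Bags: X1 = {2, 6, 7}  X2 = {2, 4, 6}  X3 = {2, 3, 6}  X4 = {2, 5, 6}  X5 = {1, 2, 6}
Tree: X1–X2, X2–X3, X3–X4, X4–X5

A tree decomposition must satisfy three properties: every vertex lies in some bag; for every edge, both endpoints lie together in some bag; and for every vertex, the bags containing it form a connected subtree. Here vertex 0 appears in no bag, so the decomposition is invalid.

No — vertex 0 appears in no bag.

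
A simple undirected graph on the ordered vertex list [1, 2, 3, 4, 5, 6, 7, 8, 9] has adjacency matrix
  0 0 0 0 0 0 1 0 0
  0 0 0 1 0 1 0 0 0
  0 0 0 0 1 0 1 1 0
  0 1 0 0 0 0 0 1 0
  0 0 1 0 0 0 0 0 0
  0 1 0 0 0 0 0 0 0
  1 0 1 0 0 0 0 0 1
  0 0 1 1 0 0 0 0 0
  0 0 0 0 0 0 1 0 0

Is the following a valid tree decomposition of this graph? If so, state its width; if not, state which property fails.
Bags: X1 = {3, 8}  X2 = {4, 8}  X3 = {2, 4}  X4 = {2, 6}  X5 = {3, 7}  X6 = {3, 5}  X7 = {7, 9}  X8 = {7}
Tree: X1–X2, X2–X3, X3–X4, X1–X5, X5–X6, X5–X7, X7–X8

A tree decomposition must satisfy three properties: every vertex lies in some bag; for every edge, both endpoints lie together in some bag; and for every vertex, the bags containing it form a connected subtree. Here vertex 1 appears in no bag, so the decomposition is invalid.

No — vertex 1 appears in no bag.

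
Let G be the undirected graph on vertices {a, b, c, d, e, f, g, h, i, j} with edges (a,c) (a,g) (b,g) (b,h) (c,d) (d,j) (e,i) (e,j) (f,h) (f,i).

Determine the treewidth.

A width-2 tree decomposition is:
Bags: B1 = {e, i, j}  B2 = {d, i, j}  B3 = {c, d, i}  B4 = {a, c, i}  B5 = {a, g, i}  B6 = {b, g, i}  B7 = {b, h, i}  B8 = {f, h, i}
Tree: B1–B2, B2–B3, B3–B4, B4–B5, B5–B6, B6–B7, B7–B8
Each bag holds 3 vertices, so the decomposition has width 2, which upper-bounds the treewidth. Since i–e–j–d–c–a–g–b–h–f–i is a cycle in G, G is not acyclic. Forests are exactly the graphs of treewidth ≤ 1, so tw(G) ≥ 2. Combining the bounds, tw(G) = 2.

2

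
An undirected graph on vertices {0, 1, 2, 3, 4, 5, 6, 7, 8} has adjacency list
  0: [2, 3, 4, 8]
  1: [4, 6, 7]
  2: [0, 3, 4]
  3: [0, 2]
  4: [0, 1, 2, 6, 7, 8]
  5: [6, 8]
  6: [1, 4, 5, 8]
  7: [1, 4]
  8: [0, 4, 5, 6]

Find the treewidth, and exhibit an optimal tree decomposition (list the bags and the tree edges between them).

Treewidth 2.
One optimal decomposition is:
Bags: B1 = {0, 4, 8}  B2 = {0, 2, 4}  B3 = {0, 2, 3}  B4 = {4, 6, 8}  B5 = {1, 4, 6}  B6 = {1, 4, 7}  B7 = {5, 6, 8}
Tree: B1–B2, B2–B3, B1–B4, B4–B5, B5–B6, B4–B7

Every bag has size at most 3, so the width is 3 − 1 = 2 and tw(G) ≤ 2. For the lower bound, the 3 vertices {0, 2, 3} are pairwise adjacent, and any tree decomposition puts a clique entirely inside one bag — forcing width ≥ 2. Therefore the treewidth is 2.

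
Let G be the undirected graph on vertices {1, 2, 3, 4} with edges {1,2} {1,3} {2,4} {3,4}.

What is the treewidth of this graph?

A width-2 tree decomposition is:
Bags: B1 = {2, 3, 4}  B2 = {1, 2, 3}
Tree: B1–B2
Every bag has size at most 3, so the width is 3 − 1 = 2 and tw(G) ≤ 2. Since 2–4–3–1–2 is a cycle in G, G is not acyclic. Forests are exactly the graphs of treewidth ≤ 1, so tw(G) ≥ 2. Hence tw(G) = 2 exactly.

2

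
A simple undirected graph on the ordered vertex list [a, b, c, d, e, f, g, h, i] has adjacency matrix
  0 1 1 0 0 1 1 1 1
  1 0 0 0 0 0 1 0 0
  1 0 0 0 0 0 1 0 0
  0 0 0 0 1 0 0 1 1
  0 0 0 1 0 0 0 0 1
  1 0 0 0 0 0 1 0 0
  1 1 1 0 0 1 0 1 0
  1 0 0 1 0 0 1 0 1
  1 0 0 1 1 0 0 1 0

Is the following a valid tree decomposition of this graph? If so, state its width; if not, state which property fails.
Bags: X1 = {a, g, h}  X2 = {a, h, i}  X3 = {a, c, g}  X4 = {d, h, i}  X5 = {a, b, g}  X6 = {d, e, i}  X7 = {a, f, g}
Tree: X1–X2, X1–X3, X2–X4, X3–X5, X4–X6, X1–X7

Checking the three conditions: (i) the bags cover all of {a, b, c, d, e, f, g, h, i}; (ii) for each edge, some bag contains both endpoints; (iii) the bags containing any fixed vertex form a subtree. All hold, so the decomposition is valid with width 3 − 1 = 2.

Yes; width 2.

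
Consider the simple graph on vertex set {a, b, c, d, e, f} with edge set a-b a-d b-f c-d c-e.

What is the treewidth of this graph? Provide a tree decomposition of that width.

Every bag has size at most 2, so the width is 2 − 1 = 1 and tw(G) ≤ 1. Any graph with an edge has treewidth ≥ 1, and G has the edge e–c. Therefore the treewidth is 1.

Treewidth 1.
One such decomposition:
Bags: B1 = {c, e}  B2 = {c, d}  B3 = {a, d}  B4 = {a, b}  B5 = {b, f}
Tree: B1–B2, B2–B3, B3–B4, B4–B5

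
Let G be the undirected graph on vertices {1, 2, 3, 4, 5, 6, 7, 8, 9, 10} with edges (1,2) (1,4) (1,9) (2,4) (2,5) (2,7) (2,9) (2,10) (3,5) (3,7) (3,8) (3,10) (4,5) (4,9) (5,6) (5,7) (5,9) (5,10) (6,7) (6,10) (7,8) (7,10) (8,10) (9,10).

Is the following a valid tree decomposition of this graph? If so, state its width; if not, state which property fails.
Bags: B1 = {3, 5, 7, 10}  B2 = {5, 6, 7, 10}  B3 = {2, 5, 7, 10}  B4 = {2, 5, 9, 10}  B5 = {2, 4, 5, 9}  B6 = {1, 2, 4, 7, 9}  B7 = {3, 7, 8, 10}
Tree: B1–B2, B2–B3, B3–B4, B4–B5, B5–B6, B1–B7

No — bags containing vertex 7 are not connected in the tree.

A tree decomposition must satisfy three properties: every vertex lies in some bag; for every edge, both endpoints lie together in some bag; and for every vertex, the bags containing it form a connected subtree. Here bags containing vertex 7 are not connected in the tree, so the decomposition is invalid.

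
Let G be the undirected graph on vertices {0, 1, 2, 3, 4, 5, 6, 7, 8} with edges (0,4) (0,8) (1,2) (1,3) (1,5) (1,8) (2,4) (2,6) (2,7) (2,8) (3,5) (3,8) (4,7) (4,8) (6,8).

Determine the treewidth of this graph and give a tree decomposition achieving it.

Treewidth 2.
One optimal decomposition is:
Bags: B1 = {2, 4, 8}  B2 = {1, 2, 8}  B3 = {0, 4, 8}  B4 = {1, 3, 8}  B5 = {2, 4, 7}  B6 = {2, 6, 8}  B7 = {1, 3, 5}
Tree: B1–B2, B1–B3, B2–B4, B1–B5, B1–B6, B4–B7

Each bag holds 3 vertices, so the decomposition has width 2, which upper-bounds the treewidth. For the lower bound, the 3 vertices {0, 4, 8} are pairwise adjacent, and any tree decomposition puts a clique entirely inside one bag — forcing width ≥ 2. The upper and lower bounds meet at 2, so that is the treewidth.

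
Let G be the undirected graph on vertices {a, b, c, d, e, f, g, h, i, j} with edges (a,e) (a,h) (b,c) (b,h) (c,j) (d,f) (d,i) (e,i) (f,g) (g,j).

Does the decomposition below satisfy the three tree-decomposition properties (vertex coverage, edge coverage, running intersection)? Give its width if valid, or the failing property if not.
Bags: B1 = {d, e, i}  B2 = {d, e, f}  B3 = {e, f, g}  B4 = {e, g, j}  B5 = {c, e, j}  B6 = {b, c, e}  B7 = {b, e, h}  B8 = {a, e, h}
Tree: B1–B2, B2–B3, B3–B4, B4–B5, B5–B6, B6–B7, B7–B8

Checking the three conditions: (i) the bags cover all of {a, b, c, d, e, f, g, h, i, j}; (ii) for each edge, some bag contains both endpoints; (iii) the bags containing any fixed vertex form a subtree. All hold, so the decomposition is valid with width 3 − 1 = 2.

Yes; width 2.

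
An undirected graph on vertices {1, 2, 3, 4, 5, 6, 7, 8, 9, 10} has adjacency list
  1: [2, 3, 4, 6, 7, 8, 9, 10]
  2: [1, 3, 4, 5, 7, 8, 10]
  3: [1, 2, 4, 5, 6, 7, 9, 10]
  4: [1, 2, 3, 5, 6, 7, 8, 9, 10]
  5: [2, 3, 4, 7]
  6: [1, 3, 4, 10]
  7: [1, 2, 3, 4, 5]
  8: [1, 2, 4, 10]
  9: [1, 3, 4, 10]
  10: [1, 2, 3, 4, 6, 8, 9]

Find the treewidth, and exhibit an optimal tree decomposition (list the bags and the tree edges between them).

Each bag holds 5 vertices, so the decomposition has width 4, which upper-bounds the treewidth. Conversely, {1, 2, 4, 8, 10} is a clique of size 5, and the vertices of any clique must share a bag in every tree decomposition; so some bag has ≥ 5 vertices and tw(G) ≥ 4. Combining the bounds, tw(G) = 4.

Treewidth 4.
One optimal decomposition is:
Bags: B1 = {1, 2, 3, 4, 10}  B2 = {1, 2, 3, 4, 7}  B3 = {2, 3, 4, 5, 7}  B4 = {1, 3, 4, 6, 10}  B5 = {1, 3, 4, 9, 10}  B6 = {1, 2, 4, 8, 10}
Tree: B1–B2, B2–B3, B1–B4, B4–B5, B1–B6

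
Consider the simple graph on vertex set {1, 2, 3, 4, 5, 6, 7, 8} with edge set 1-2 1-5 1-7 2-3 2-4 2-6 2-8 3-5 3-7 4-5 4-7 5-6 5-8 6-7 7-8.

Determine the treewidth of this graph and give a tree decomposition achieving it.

The largest bag has 4 vertices, giving width 3; this decomposition certifies tw(G) ≤ 3. For the lower bound: the 4 vertex sets {6,7}, {1,2}, {5}, {3} are disjoint, each induces a connected subgraph, and every pair is joined by at least one edge of G. Contracting each set to a single vertex therefore yields K_{4} as a minor, and since treewidth is minor-monotone, tw(G) ≥ tw(K_{4}) = 3. Hence tw(G) = 3 exactly.

Treewidth 3.
Bags: B1 = {2, 5, 6, 7}  B2 = {1, 2, 5, 7}  B3 = {2, 3, 5, 7}  B4 = {2, 5, 7, 8}  B5 = {2, 4, 5, 7}
Tree: B1–B2, B2–B3, B3–B4, B4–B5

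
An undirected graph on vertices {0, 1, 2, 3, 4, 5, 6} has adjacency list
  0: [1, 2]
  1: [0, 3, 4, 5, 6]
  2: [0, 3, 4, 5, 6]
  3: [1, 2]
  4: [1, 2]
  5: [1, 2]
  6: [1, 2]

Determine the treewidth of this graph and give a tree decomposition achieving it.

Each bag holds 3 vertices, so the decomposition has width 2, which upper-bounds the treewidth. For the lower bound, G contains the cycle 1–0–2–6–1, so G is not a forest; only forests have treewidth ≤ 1, hence tw(G) ≥ 2. The upper and lower bounds meet at 2, so that is the treewidth.

Treewidth 2.
Bags: B1 = {0, 1, 2}  B2 = {1, 2, 6}  B3 = {1, 2, 3}  B4 = {1, 2, 5}  B5 = {1, 2, 4}
Tree: B1–B2, B2–B3, B3–B4, B4–B5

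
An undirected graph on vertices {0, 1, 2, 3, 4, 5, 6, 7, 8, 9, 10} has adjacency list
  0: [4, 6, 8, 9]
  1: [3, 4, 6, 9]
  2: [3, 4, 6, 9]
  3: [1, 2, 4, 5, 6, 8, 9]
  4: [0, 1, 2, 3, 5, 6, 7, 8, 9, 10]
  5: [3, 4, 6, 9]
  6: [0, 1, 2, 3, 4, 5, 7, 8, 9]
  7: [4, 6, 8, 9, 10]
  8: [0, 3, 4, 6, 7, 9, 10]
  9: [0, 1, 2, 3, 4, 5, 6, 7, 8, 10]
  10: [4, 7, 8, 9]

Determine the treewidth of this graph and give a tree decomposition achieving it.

Treewidth 4.
One such decomposition:
Bags: B1 = {3, 4, 6, 8, 9}  B2 = {2, 3, 4, 6, 9}  B3 = {1, 3, 4, 6, 9}  B4 = {4, 6, 7, 8, 9}  B5 = {4, 7, 8, 9, 10}  B6 = {0, 4, 6, 8, 9}  B7 = {3, 4, 5, 6, 9}
Tree: B1–B2, B1–B3, B1–B4, B4–B5, B1–B6, B1–B7

The largest bag has 5 vertices, giving width 4; this decomposition certifies tw(G) ≤ 4. Conversely, {4, 7, 8, 9, 10} is a clique of size 5, and the vertices of any clique must share a bag in every tree decomposition; so some bag has ≥ 5 vertices and tw(G) ≥ 4. Combining the bounds, tw(G) = 4.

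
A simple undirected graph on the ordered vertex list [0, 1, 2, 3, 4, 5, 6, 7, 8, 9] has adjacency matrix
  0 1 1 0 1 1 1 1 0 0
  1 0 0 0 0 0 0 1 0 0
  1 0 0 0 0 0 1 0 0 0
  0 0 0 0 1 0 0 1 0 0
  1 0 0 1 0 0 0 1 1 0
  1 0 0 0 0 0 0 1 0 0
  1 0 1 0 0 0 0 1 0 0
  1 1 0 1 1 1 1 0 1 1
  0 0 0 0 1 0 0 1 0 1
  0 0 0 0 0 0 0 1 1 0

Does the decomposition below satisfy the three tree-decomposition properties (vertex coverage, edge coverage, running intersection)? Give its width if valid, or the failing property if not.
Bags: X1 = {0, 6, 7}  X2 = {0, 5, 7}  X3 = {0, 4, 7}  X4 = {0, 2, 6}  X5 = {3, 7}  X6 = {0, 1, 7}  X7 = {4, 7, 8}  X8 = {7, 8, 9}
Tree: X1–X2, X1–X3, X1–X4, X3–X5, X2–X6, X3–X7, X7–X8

No — edge (4,3) lies in no bag.

A tree decomposition must satisfy three properties: every vertex lies in some bag; for every edge, both endpoints lie together in some bag; and for every vertex, the bags containing it form a connected subtree. Here edge (4,3) lies in no bag, so the decomposition is invalid.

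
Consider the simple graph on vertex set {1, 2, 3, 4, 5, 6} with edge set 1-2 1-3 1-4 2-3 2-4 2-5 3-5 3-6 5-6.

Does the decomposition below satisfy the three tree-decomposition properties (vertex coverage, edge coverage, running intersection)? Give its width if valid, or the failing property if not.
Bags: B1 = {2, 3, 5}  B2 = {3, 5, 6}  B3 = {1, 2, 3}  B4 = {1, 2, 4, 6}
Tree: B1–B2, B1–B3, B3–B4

No — bags containing vertex 6 are not connected in the tree.

A tree decomposition must satisfy three properties: every vertex lies in some bag; for every edge, both endpoints lie together in some bag; and for every vertex, the bags containing it form a connected subtree. Here bags containing vertex 6 are not connected in the tree, so the decomposition is invalid.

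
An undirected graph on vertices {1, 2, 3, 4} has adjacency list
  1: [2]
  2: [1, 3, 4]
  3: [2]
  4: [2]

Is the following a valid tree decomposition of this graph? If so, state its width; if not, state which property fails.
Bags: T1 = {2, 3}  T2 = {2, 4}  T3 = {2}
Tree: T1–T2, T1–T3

A tree decomposition must satisfy three properties: every vertex lies in some bag; for every edge, both endpoints lie together in some bag; and for every vertex, the bags containing it form a connected subtree. Here vertex 1 appears in no bag, so the decomposition is invalid.

No — vertex 1 appears in no bag.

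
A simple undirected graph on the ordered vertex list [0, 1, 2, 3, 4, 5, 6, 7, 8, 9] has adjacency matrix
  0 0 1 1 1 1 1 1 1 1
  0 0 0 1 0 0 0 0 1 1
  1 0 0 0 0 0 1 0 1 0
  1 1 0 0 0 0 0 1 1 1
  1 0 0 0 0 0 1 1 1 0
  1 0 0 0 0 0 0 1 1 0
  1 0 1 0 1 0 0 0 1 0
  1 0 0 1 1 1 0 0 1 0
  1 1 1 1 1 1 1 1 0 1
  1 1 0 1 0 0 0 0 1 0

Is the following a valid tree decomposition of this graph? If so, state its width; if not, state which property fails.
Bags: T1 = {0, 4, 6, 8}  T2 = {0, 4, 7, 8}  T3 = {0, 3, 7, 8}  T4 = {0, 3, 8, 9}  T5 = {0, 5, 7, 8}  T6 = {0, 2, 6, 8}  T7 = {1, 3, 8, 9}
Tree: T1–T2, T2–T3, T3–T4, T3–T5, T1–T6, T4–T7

Yes; width 3.

Vertex coverage: the bags together contain {0, 1, 2, 3, 4, 5, 6, 7, 8, 9}, the full vertex set. Edge coverage: each edge of G has both endpoints in at least one bag. Running intersection: for every vertex, the bags containing it form a connected subtree. All three properties hold, so this is a valid tree decomposition of width max|bag| − 1 = 3, and hence tw(G) ≤ 3.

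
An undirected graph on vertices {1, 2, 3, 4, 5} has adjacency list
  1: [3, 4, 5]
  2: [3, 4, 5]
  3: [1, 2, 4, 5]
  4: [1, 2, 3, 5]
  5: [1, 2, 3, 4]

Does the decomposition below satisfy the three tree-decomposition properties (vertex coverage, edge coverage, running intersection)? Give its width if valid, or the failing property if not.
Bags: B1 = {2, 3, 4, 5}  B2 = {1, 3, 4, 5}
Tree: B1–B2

Yes; width 3.

Every vertex of G appears in some bag (union = {1, 2, 3, 4, 5}); every edge is covered by a bag; and for each vertex v the set of bags containing v is connected in the bag tree. The decomposition is therefore valid. The largest bag has 4 vertices, so the width is 3.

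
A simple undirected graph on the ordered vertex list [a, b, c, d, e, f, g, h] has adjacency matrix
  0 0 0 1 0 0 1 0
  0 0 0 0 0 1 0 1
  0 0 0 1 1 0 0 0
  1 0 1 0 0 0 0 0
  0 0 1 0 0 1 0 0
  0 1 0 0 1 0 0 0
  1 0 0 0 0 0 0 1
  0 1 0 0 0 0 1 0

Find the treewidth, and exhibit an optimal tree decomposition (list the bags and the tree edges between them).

Each bag holds 3 vertices, so the decomposition has width 2, which upper-bounds the treewidth. For the lower bound, G contains the cycle a–d–c–e–f–b–h–g–a, so G is not a forest; only forests have treewidth ≤ 1, hence tw(G) ≥ 2. The upper and lower bounds meet at 2, so that is the treewidth.

Treewidth 2.
One such decomposition:
Bags: B1 = {a, c, d}  B2 = {a, c, e}  B3 = {a, e, f}  B4 = {a, b, f}  B5 = {a, b, h}  B6 = {a, g, h}
Tree: B1–B2, B2–B3, B3–B4, B4–B5, B5–B6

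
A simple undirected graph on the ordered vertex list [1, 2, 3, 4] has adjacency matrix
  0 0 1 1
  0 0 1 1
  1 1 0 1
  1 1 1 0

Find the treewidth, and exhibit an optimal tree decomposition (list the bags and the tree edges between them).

Treewidth 2.
One optimal decomposition is:
Bags: B1 = {2, 3, 4}  B2 = {1, 3, 4}
Tree: B1–B2

The largest bag has 3 vertices, giving width 2; this decomposition certifies tw(G) ≤ 2. On the other hand G contains the 3-clique {1, 3, 4}. A clique must lie in a single bag of any decomposition, so no decomposition can have width below 2. Hence tw(G) = 2 exactly.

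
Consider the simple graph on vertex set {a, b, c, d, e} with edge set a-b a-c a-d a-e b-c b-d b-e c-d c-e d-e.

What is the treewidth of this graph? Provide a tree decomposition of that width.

With just one bag of size 5, the width is 5 − 1 = 4, so tw(G) ≤ 4. Conversely, {a, b, c, d, e} is a clique of size 5, and the vertices of any clique must share a bag in every tree decomposition; so some bag has ≥ 5 vertices and tw(G) ≥ 4. Hence tw(G) = 4 exactly.

Treewidth 4.
One such decomposition:
Bags: B1 = {a, b, c, d, e}
Tree: (single bag)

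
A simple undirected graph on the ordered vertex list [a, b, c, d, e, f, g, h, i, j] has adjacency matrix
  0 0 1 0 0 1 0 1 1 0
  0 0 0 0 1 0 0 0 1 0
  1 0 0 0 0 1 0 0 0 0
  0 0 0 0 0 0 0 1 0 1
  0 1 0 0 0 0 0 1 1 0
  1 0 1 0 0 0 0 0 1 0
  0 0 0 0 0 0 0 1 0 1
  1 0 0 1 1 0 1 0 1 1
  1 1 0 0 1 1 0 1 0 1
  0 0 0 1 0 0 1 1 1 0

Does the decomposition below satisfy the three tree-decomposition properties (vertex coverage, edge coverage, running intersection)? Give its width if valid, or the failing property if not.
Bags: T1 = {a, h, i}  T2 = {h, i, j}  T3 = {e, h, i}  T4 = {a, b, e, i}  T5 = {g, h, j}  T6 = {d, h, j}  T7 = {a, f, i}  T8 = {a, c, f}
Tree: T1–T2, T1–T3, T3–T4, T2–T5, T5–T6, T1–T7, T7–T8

No — bags containing vertex a are not connected in the tree.

A tree decomposition must satisfy three properties: every vertex lies in some bag; for every edge, both endpoints lie together in some bag; and for every vertex, the bags containing it form a connected subtree. Here bags containing vertex a are not connected in the tree, so the decomposition is invalid.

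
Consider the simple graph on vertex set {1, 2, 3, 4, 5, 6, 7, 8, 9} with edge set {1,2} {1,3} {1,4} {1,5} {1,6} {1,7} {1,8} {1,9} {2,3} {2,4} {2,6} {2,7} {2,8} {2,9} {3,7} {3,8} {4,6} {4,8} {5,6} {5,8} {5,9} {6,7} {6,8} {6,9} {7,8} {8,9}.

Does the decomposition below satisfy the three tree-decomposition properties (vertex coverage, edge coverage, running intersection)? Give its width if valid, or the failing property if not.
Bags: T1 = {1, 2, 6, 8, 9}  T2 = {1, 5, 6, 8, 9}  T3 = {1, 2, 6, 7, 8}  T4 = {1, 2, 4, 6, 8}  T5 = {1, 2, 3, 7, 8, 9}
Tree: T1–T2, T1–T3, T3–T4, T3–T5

No — bags containing vertex 9 are not connected in the tree.

A tree decomposition must satisfy three properties: every vertex lies in some bag; for every edge, both endpoints lie together in some bag; and for every vertex, the bags containing it form a connected subtree. Here bags containing vertex 9 are not connected in the tree, so the decomposition is invalid.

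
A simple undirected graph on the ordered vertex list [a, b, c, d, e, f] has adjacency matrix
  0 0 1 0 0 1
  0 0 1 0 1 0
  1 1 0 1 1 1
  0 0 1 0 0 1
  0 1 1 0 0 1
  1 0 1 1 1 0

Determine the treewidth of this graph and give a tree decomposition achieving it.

Treewidth 2.
One optimal decomposition is:
Bags: B1 = {c, d, f}  B2 = {a, c, f}  B3 = {c, e, f}  B4 = {b, c, e}
Tree: B1–B2, B2–B3, B3–B4

Every bag has size at most 3, so the width is 3 − 1 = 2 and tw(G) ≤ 2. For the lower bound, the 3 vertices {c, d, f} are pairwise adjacent, and any tree decomposition puts a clique entirely inside one bag — forcing width ≥ 2. Therefore the treewidth is 2.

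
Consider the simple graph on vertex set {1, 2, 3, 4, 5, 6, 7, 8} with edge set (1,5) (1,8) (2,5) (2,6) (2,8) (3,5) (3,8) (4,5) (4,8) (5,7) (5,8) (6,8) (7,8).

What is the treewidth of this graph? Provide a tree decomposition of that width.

Every bag has size at most 3, so the width is 3 − 1 = 2 and tw(G) ≤ 2. On the other hand G contains the 3-clique {1, 5, 8}. A clique must lie in a single bag of any decomposition, so no decomposition can have width below 2. Hence tw(G) = 2 exactly.

Treewidth 2.
Bags: B1 = {4, 5, 8}  B2 = {2, 5, 8}  B3 = {3, 5, 8}  B4 = {1, 5, 8}  B5 = {2, 6, 8}  B6 = {5, 7, 8}
Tree: B1–B2, B1–B3, B2–B4, B2–B5, B2–B6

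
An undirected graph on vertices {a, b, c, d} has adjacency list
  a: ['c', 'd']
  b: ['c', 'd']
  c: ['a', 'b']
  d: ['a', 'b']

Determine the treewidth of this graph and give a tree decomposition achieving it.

Treewidth 2.
One optimal decomposition is:
Bags: B1 = {a, b, d}  B2 = {a, b, c}
Tree: B1–B2

Every bag has size at most 3, so the width is 3 − 1 = 2 and tw(G) ≤ 2. The edges a–d–b–c–a form a cycle, so G is not a tree and its treewidth is at least 2. Combining the bounds, tw(G) = 2.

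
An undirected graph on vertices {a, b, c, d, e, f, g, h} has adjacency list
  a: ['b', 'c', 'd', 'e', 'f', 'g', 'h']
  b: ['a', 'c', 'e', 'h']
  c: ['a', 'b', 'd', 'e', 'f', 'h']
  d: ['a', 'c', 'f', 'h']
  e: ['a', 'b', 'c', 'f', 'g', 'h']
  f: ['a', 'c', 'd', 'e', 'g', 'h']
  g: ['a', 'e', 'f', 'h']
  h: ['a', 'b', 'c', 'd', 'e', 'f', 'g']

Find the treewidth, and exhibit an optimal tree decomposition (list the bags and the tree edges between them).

The largest bag has 5 vertices, giving width 4; this decomposition certifies tw(G) ≤ 4. Conversely, {a, c, d, f, h} is a clique of size 5, and the vertices of any clique must share a bag in every tree decomposition; so some bag has ≥ 5 vertices and tw(G) ≥ 4. Therefore the treewidth is 4.

Treewidth 4.
Bags: B1 = {a, c, e, f, h}  B2 = {a, b, c, e, h}  B3 = {a, c, d, f, h}  B4 = {a, e, f, g, h}
Tree: B1–B2, B1–B3, B1–B4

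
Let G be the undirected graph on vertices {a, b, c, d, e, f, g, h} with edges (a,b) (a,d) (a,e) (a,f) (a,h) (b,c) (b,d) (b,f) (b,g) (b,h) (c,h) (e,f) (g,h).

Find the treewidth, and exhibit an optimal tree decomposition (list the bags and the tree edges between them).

The largest bag has 3 vertices, giving width 2; this decomposition certifies tw(G) ≤ 2. Conversely, {a, e, f} is a clique of size 3, and the vertices of any clique must share a bag in every tree decomposition; so some bag has ≥ 3 vertices and tw(G) ≥ 2. Combining the bounds, tw(G) = 2.

Treewidth 2.
Bags: B1 = {a, b, f}  B2 = {a, b, h}  B3 = {a, b, d}  B4 = {b, g, h}  B5 = {b, c, h}  B6 = {a, e, f}
Tree: B1–B2, B1–B3, B2–B4, B4–B5, B1–B6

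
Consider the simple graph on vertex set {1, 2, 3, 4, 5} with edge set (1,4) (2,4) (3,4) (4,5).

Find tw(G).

A width-1 tree decomposition is:
Bags: B1 = {2, 4}  B2 = {1, 4}  B3 = {3, 4}  B4 = {4, 5}
Tree: B1–B2, B1–B3, B3–B4
Every bag has size at most 2, so the width is 2 − 1 = 1 and tw(G) ≤ 1. Since G has at least one edge (e.g. 2–4), it is not an edgeless graph, so tw(G) ≥ 1. The upper and lower bounds meet at 1, so that is the treewidth.

1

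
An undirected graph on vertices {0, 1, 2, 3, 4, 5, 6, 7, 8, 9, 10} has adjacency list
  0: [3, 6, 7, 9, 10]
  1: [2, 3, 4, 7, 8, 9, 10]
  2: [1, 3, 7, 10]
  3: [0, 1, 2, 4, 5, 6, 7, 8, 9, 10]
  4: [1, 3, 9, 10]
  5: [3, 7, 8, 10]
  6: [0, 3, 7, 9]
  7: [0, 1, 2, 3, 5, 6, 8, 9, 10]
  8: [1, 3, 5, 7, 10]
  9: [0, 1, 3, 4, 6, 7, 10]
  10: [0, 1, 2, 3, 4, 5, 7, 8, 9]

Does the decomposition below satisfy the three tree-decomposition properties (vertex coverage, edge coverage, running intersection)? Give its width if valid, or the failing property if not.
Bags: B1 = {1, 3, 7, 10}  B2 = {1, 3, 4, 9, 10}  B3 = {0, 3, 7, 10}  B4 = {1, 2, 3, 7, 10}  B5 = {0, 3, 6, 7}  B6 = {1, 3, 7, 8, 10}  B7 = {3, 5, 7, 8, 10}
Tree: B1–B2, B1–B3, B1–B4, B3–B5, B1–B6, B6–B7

No — edge (9,7) lies in no bag.

A tree decomposition must satisfy three properties: every vertex lies in some bag; for every edge, both endpoints lie together in some bag; and for every vertex, the bags containing it form a connected subtree. Here edge (9,7) lies in no bag, so the decomposition is invalid.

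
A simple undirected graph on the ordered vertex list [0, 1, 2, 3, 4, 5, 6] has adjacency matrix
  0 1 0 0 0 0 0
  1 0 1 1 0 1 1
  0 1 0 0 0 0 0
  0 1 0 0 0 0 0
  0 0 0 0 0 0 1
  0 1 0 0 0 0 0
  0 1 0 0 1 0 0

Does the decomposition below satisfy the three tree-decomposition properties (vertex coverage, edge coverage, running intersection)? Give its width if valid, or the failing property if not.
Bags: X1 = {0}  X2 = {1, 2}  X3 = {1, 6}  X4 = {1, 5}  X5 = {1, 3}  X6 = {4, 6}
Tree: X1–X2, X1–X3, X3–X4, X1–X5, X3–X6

No — edge (1,0) lies in no bag.

A tree decomposition must satisfy three properties: every vertex lies in some bag; for every edge, both endpoints lie together in some bag; and for every vertex, the bags containing it form a connected subtree. Here edge (1,0) lies in no bag, so the decomposition is invalid.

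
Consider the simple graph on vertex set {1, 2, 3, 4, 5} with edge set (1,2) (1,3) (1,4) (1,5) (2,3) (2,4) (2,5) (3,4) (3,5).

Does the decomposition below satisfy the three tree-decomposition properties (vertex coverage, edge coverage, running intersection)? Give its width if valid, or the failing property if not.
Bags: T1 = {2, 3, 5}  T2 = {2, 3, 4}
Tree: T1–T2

No — vertex 1 appears in no bag.

A tree decomposition must satisfy three properties: every vertex lies in some bag; for every edge, both endpoints lie together in some bag; and for every vertex, the bags containing it form a connected subtree. Here vertex 1 appears in no bag, so the decomposition is invalid.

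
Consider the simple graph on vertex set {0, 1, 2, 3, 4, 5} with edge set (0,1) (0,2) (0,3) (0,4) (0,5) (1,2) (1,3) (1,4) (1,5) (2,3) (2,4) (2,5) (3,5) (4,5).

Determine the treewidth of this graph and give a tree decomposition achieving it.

Treewidth 4.
One optimal decomposition is:
Bags: B1 = {0, 1, 2, 4, 5}  B2 = {0, 1, 2, 3, 5}
Tree: B1–B2

The largest bag has 5 vertices, giving width 4; this decomposition certifies tw(G) ≤ 4. For the lower bound, the 5 vertices {0, 1, 2, 3, 5} are pairwise adjacent, and any tree decomposition puts a clique entirely inside one bag — forcing width ≥ 4. Therefore the treewidth is 4.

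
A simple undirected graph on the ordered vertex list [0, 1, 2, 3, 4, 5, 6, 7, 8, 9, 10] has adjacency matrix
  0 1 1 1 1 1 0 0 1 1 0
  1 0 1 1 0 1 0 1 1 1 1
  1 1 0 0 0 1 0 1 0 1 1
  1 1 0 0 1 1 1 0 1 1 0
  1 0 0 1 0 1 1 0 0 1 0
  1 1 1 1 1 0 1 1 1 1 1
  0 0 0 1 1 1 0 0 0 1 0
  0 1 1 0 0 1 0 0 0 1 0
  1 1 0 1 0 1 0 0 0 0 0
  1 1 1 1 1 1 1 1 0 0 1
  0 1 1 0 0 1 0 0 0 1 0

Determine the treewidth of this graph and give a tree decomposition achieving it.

Treewidth 4.
One such decomposition:
Bags: B1 = {0, 1, 3, 5, 9}  B2 = {0, 1, 2, 5, 9}  B3 = {0, 3, 4, 5, 9}  B4 = {1, 2, 5, 7, 9}  B5 = {3, 4, 5, 6, 9}  B6 = {0, 1, 3, 5, 8}  B7 = {1, 2, 5, 9, 10}
Tree: B1–B2, B1–B3, B2–B4, B3–B5, B1–B6, B4–B7

Each bag holds 5 vertices, so the decomposition has width 4, which upper-bounds the treewidth. On the other hand G contains the 5-clique {0, 1, 3, 5, 8}. A clique must lie in a single bag of any decomposition, so no decomposition can have width below 4. Combining the bounds, tw(G) = 4.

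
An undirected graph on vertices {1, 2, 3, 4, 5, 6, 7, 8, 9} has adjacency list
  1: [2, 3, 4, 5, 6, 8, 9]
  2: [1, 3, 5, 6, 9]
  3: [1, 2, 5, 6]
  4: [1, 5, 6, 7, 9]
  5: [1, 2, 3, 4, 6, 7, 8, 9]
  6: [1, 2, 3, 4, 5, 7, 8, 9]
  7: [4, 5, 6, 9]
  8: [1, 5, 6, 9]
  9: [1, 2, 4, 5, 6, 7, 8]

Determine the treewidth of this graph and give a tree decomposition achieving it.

Treewidth 4.
One such decomposition:
Bags: B1 = {1, 4, 5, 6, 9}  B2 = {1, 2, 5, 6, 9}  B3 = {4, 5, 6, 7, 9}  B4 = {1, 5, 6, 8, 9}  B5 = {1, 2, 3, 5, 6}
Tree: B1–B2, B1–B3, B1–B4, B2–B5

The largest bag has 5 vertices, giving width 4; this decomposition certifies tw(G) ≤ 4. On the other hand G contains the 5-clique {1, 5, 6, 8, 9}. A clique must lie in a single bag of any decomposition, so no decomposition can have width below 4. Therefore the treewidth is 4.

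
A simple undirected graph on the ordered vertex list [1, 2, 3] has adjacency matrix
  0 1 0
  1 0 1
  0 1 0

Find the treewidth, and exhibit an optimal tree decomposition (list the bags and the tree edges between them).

Treewidth 1.
Bags: B1 = {1, 2}  B2 = {2, 3}
Tree: B1–B2

Each bag holds 2 vertices, so the decomposition has width 1, which upper-bounds the treewidth. Since G has at least one edge (e.g. 1–2), it is not an edgeless graph, so tw(G) ≥ 1. The upper and lower bounds meet at 1, so that is the treewidth.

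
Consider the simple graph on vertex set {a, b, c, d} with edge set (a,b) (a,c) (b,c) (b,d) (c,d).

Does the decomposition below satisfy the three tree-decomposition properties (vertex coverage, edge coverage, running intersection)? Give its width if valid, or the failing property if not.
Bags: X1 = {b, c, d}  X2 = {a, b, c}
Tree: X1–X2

Yes; width 2.

Checking the three conditions: (i) the bags cover all of {a, b, c, d}; (ii) for each edge, some bag contains both endpoints; (iii) the bags containing any fixed vertex form a subtree. All hold, so the decomposition is valid with width 3 − 1 = 2.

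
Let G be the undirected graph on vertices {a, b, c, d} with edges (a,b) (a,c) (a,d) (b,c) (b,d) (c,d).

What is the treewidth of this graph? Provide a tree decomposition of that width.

A single bag containing all 4 vertices is trivially a valid decomposition of width 3. Conversely, {a, b, c, d} is a clique of size 4, and the vertices of any clique must share a bag in every tree decomposition; so some bag has ≥ 4 vertices and tw(G) ≥ 3. The upper and lower bounds meet at 3, so that is the treewidth.

Treewidth 3.
One such decomposition:
Bags: B1 = {a, b, c, d}
Tree: (single bag)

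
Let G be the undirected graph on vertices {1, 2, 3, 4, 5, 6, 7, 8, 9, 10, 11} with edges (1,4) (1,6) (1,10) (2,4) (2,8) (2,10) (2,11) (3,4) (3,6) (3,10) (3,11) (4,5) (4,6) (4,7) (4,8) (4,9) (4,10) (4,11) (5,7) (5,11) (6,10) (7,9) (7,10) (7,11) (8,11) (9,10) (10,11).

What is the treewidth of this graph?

A width-3 tree decomposition is:
Bags: B1 = {2, 4, 10, 11}  B2 = {4, 7, 10, 11}  B3 = {3, 4, 10, 11}  B4 = {2, 4, 8, 11}  B5 = {4, 5, 7, 11}  B6 = {4, 7, 9, 10}  B7 = {3, 4, 6, 10}  B8 = {1, 4, 6, 10}
Tree: B1–B2, B1–B3, B1–B4, B2–B5, B2–B6, B3–B7, B7–B8
Each bag holds 4 vertices, so the decomposition has width 3, which upper-bounds the treewidth. For the lower bound, the 4 vertices {2, 4, 8, 11} are pairwise adjacent, and any tree decomposition puts a clique entirely inside one bag — forcing width ≥ 3. Therefore the treewidth is 3.

3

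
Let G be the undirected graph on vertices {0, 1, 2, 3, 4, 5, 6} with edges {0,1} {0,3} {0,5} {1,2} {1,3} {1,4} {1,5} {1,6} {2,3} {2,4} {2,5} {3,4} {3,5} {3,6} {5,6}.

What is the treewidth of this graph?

A width-3 tree decomposition is:
Bags: B1 = {0, 1, 3, 5}  B2 = {1, 2, 3, 5}  B3 = {1, 3, 5, 6}  B4 = {1, 2, 3, 4}
Tree: B1–B2, B1–B3, B2–B4
Every bag has size at most 4, so the width is 4 − 1 = 3 and tw(G) ≤ 3. Conversely, {1, 2, 3, 4} is a clique of size 4, and the vertices of any clique must share a bag in every tree decomposition; so some bag has ≥ 4 vertices and tw(G) ≥ 3. Hence tw(G) = 3 exactly.

3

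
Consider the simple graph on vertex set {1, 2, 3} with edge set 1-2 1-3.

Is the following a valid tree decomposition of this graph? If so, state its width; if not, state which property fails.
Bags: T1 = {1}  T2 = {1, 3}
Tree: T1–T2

A tree decomposition must satisfy three properties: every vertex lies in some bag; for every edge, both endpoints lie together in some bag; and for every vertex, the bags containing it form a connected subtree. Here vertex 2 appears in no bag, so the decomposition is invalid.

No — vertex 2 appears in no bag.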